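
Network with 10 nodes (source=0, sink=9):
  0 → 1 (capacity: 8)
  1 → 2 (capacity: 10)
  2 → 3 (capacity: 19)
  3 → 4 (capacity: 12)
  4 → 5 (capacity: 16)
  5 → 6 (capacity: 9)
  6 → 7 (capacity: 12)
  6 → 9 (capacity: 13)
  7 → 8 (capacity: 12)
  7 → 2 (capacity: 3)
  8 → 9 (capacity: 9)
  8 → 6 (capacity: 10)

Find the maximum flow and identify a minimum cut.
Max flow = 8, Min cut edges: (0,1)

Maximum flow: 8
Minimum cut: (0,1)
Partition: S = [0], T = [1, 2, 3, 4, 5, 6, 7, 8, 9]

Max-flow min-cut theorem verified: both equal 8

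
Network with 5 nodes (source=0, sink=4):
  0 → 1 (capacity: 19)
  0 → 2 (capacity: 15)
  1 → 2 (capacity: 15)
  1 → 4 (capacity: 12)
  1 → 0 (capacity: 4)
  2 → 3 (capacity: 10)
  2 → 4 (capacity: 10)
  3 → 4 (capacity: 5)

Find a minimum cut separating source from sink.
Min cut value = 27, edges: (1,4), (2,4), (3,4)

Min cut value: 27
Partition: S = [0, 1, 2, 3], T = [4]
Cut edges: (1,4), (2,4), (3,4)

By max-flow min-cut theorem, max flow = min cut = 27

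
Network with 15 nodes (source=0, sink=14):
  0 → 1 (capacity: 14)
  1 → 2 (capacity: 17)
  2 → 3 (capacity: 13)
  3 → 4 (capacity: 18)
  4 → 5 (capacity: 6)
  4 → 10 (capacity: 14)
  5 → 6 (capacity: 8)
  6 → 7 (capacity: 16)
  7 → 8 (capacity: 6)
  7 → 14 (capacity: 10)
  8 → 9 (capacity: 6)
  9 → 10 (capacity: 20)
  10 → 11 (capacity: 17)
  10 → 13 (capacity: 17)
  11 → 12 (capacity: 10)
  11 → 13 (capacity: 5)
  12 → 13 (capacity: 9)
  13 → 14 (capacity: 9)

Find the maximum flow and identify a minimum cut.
Max flow = 13, Min cut edges: (2,3)

Maximum flow: 13
Minimum cut: (2,3)
Partition: S = [0, 1, 2], T = [3, 4, 5, 6, 7, 8, 9, 10, 11, 12, 13, 14]

Max-flow min-cut theorem verified: both equal 13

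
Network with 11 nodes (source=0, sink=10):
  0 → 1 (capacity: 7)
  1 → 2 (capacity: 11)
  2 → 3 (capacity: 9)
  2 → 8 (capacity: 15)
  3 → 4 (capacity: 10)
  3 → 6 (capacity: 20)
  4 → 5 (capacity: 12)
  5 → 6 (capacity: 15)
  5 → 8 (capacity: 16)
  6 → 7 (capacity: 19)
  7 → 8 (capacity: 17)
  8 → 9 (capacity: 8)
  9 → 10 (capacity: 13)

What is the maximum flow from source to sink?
Maximum flow = 7

Max flow: 7

Flow assignment:
  0 → 1: 7/7
  1 → 2: 7/11
  2 → 8: 7/15
  8 → 9: 7/8
  9 → 10: 7/13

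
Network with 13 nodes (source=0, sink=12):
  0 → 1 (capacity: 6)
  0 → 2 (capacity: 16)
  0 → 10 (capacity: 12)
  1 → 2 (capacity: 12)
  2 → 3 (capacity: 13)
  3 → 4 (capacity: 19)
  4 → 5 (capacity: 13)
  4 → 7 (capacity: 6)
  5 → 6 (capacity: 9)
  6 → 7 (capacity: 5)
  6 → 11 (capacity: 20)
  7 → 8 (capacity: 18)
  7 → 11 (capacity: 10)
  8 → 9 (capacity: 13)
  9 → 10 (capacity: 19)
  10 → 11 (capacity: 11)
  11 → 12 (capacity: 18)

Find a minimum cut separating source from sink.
Min cut value = 18, edges: (11,12)

Min cut value: 18
Partition: S = [0, 1, 2, 3, 4, 5, 6, 7, 8, 9, 10, 11], T = [12]
Cut edges: (11,12)

By max-flow min-cut theorem, max flow = min cut = 18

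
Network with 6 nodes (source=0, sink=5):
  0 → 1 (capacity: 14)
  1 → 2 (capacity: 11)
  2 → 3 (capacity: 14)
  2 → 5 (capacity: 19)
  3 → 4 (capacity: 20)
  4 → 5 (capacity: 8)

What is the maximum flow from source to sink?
Maximum flow = 11

Max flow: 11

Flow assignment:
  0 → 1: 11/14
  1 → 2: 11/11
  2 → 5: 11/19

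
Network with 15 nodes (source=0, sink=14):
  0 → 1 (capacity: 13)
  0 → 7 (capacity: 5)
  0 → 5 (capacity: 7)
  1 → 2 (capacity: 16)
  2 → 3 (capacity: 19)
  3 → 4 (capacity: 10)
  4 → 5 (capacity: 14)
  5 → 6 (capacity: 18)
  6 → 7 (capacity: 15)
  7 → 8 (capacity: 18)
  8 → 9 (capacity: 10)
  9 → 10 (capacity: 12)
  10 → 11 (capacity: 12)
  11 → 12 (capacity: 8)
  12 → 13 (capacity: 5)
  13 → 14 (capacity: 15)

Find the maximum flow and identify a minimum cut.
Max flow = 5, Min cut edges: (12,13)

Maximum flow: 5
Minimum cut: (12,13)
Partition: S = [0, 1, 2, 3, 4, 5, 6, 7, 8, 9, 10, 11, 12], T = [13, 14]

Max-flow min-cut theorem verified: both equal 5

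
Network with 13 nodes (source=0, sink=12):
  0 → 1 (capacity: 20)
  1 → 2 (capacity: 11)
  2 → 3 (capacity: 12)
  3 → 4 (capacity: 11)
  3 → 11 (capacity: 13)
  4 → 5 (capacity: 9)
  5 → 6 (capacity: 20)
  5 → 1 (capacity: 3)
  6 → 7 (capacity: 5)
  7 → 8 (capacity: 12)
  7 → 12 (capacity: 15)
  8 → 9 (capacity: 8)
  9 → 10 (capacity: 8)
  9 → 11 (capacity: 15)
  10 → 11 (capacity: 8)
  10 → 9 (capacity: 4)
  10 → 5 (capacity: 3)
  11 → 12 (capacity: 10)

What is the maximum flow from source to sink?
Maximum flow = 11

Max flow: 11

Flow assignment:
  0 → 1: 11/20
  1 → 2: 11/11
  2 → 3: 11/12
  3 → 4: 1/11
  3 → 11: 10/13
  4 → 5: 1/9
  5 → 6: 1/20
  6 → 7: 1/5
  7 → 12: 1/15
  11 → 12: 10/10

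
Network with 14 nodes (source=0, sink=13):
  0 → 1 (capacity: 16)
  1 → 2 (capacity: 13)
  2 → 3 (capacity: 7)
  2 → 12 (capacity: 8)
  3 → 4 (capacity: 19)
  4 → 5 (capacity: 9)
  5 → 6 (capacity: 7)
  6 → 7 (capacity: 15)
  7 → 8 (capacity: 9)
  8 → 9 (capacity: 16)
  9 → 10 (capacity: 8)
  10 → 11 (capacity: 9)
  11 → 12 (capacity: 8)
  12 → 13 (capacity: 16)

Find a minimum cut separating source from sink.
Min cut value = 13, edges: (1,2)

Min cut value: 13
Partition: S = [0, 1], T = [2, 3, 4, 5, 6, 7, 8, 9, 10, 11, 12, 13]
Cut edges: (1,2)

By max-flow min-cut theorem, max flow = min cut = 13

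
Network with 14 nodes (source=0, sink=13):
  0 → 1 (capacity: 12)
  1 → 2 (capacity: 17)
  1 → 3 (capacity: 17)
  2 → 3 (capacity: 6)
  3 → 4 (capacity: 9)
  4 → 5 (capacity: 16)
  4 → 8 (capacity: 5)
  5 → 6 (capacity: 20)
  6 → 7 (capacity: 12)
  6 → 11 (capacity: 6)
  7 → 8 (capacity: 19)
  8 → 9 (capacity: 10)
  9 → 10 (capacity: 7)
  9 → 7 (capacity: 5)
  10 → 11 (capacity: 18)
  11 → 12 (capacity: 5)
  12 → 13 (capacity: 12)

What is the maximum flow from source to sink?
Maximum flow = 5

Max flow: 5

Flow assignment:
  0 → 1: 5/12
  1 → 3: 5/17
  3 → 4: 5/9
  4 → 5: 5/16
  5 → 6: 5/20
  6 → 11: 5/6
  11 → 12: 5/5
  12 → 13: 5/12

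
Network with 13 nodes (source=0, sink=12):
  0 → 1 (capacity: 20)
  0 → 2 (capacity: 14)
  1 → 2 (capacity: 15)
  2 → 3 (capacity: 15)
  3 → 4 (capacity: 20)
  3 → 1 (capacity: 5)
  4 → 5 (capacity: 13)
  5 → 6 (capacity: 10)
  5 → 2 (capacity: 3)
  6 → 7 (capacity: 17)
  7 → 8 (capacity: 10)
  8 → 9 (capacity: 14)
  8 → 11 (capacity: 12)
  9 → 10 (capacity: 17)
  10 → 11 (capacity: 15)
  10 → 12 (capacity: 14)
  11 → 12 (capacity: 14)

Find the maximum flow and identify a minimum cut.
Max flow = 10, Min cut edges: (7,8)

Maximum flow: 10
Minimum cut: (7,8)
Partition: S = [0, 1, 2, 3, 4, 5, 6, 7], T = [8, 9, 10, 11, 12]

Max-flow min-cut theorem verified: both equal 10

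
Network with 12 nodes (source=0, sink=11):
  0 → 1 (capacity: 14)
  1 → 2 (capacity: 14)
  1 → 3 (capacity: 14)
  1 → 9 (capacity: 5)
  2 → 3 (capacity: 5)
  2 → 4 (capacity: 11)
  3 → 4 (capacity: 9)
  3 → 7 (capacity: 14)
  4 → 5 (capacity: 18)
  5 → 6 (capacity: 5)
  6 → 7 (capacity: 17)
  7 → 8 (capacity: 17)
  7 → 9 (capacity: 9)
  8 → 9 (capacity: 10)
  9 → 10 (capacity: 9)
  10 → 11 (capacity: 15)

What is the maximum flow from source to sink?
Maximum flow = 9

Max flow: 9

Flow assignment:
  0 → 1: 9/14
  1 → 3: 9/14
  3 → 7: 9/14
  7 → 9: 9/9
  9 → 10: 9/9
  10 → 11: 9/15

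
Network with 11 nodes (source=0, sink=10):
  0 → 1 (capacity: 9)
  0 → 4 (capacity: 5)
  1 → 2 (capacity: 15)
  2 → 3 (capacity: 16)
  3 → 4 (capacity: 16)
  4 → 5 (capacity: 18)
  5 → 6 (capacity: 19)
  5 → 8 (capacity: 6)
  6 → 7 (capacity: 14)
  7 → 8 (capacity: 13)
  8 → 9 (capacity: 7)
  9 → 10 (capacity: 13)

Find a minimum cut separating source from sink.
Min cut value = 7, edges: (8,9)

Min cut value: 7
Partition: S = [0, 1, 2, 3, 4, 5, 6, 7, 8], T = [9, 10]
Cut edges: (8,9)

By max-flow min-cut theorem, max flow = min cut = 7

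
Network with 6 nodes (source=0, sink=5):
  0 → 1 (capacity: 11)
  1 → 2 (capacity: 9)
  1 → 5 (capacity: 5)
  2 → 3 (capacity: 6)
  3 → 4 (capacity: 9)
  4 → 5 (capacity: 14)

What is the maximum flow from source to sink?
Maximum flow = 11

Max flow: 11

Flow assignment:
  0 → 1: 11/11
  1 → 2: 6/9
  1 → 5: 5/5
  2 → 3: 6/6
  3 → 4: 6/9
  4 → 5: 6/14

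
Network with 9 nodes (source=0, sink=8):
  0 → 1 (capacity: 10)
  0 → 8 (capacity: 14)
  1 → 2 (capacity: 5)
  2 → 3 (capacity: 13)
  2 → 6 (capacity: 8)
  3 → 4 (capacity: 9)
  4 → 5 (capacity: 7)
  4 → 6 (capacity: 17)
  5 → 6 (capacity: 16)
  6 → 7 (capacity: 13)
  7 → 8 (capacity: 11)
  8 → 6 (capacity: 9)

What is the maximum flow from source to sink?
Maximum flow = 19

Max flow: 19

Flow assignment:
  0 → 1: 5/10
  0 → 8: 14/14
  1 → 2: 5/5
  2 → 6: 5/8
  6 → 7: 5/13
  7 → 8: 5/11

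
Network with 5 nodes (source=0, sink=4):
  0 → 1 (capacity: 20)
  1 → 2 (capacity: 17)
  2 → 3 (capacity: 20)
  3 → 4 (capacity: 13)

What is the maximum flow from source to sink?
Maximum flow = 13

Max flow: 13

Flow assignment:
  0 → 1: 13/20
  1 → 2: 13/17
  2 → 3: 13/20
  3 → 4: 13/13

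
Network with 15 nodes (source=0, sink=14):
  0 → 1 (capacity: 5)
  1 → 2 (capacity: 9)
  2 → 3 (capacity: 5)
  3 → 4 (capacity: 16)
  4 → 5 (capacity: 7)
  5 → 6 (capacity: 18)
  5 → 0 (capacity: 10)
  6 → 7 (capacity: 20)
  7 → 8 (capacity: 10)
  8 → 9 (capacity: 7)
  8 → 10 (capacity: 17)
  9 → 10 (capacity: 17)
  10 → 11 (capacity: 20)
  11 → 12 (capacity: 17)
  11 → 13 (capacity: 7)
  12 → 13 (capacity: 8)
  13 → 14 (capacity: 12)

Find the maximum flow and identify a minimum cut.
Max flow = 5, Min cut edges: (2,3)

Maximum flow: 5
Minimum cut: (2,3)
Partition: S = [0, 1, 2], T = [3, 4, 5, 6, 7, 8, 9, 10, 11, 12, 13, 14]

Max-flow min-cut theorem verified: both equal 5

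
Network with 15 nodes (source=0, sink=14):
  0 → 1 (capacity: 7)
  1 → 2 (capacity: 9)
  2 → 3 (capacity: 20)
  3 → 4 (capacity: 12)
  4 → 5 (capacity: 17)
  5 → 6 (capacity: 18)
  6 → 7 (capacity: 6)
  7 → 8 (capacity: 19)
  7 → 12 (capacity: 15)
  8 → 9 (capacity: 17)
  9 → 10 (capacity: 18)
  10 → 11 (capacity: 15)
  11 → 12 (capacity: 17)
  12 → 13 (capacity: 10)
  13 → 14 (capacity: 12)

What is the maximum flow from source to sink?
Maximum flow = 6

Max flow: 6

Flow assignment:
  0 → 1: 6/7
  1 → 2: 6/9
  2 → 3: 6/20
  3 → 4: 6/12
  4 → 5: 6/17
  5 → 6: 6/18
  6 → 7: 6/6
  7 → 12: 6/15
  12 → 13: 6/10
  13 → 14: 6/12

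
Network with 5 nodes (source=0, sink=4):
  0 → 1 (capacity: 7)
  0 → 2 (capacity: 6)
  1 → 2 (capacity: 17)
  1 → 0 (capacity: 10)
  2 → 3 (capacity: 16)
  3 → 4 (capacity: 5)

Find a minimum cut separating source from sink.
Min cut value = 5, edges: (3,4)

Min cut value: 5
Partition: S = [0, 1, 2, 3], T = [4]
Cut edges: (3,4)

By max-flow min-cut theorem, max flow = min cut = 5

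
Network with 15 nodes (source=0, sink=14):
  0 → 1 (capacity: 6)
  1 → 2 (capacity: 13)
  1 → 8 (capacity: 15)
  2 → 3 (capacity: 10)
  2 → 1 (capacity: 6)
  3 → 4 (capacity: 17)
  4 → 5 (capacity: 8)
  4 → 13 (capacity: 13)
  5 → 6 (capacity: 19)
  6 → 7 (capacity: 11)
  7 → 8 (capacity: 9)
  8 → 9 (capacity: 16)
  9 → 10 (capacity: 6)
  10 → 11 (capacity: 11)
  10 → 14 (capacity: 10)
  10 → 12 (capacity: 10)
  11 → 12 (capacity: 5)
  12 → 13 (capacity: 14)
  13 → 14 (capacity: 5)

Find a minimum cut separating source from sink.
Min cut value = 6, edges: (0,1)

Min cut value: 6
Partition: S = [0], T = [1, 2, 3, 4, 5, 6, 7, 8, 9, 10, 11, 12, 13, 14]
Cut edges: (0,1)

By max-flow min-cut theorem, max flow = min cut = 6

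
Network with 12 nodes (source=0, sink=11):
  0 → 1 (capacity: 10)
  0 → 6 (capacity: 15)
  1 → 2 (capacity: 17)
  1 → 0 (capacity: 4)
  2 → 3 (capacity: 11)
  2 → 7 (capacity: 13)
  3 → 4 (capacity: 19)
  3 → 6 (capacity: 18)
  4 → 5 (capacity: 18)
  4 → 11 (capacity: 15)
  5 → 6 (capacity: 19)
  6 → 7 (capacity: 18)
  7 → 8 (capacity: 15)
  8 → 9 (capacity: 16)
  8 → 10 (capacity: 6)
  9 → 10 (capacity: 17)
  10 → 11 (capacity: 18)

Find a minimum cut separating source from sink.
Min cut value = 25, edges: (0,1), (7,8)

Min cut value: 25
Partition: S = [0, 5, 6, 7], T = [1, 2, 3, 4, 8, 9, 10, 11]
Cut edges: (0,1), (7,8)

By max-flow min-cut theorem, max flow = min cut = 25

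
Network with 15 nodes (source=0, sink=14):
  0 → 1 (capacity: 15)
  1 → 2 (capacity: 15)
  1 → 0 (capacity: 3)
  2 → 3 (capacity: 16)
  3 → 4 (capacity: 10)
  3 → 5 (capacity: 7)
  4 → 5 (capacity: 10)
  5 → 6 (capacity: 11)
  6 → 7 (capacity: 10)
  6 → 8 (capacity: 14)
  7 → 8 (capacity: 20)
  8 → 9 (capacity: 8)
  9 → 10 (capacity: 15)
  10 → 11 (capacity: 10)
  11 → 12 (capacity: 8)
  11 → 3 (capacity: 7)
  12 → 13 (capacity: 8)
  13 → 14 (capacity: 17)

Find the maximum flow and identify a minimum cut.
Max flow = 8, Min cut edges: (12,13)

Maximum flow: 8
Minimum cut: (12,13)
Partition: S = [0, 1, 2, 3, 4, 5, 6, 7, 8, 9, 10, 11, 12], T = [13, 14]

Max-flow min-cut theorem verified: both equal 8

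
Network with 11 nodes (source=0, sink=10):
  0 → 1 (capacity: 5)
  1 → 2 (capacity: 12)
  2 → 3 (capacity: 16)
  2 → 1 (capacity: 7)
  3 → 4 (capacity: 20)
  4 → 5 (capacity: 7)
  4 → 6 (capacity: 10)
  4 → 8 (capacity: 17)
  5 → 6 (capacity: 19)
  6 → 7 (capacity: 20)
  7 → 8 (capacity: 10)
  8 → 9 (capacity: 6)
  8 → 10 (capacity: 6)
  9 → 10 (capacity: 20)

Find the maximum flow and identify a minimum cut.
Max flow = 5, Min cut edges: (0,1)

Maximum flow: 5
Minimum cut: (0,1)
Partition: S = [0], T = [1, 2, 3, 4, 5, 6, 7, 8, 9, 10]

Max-flow min-cut theorem verified: both equal 5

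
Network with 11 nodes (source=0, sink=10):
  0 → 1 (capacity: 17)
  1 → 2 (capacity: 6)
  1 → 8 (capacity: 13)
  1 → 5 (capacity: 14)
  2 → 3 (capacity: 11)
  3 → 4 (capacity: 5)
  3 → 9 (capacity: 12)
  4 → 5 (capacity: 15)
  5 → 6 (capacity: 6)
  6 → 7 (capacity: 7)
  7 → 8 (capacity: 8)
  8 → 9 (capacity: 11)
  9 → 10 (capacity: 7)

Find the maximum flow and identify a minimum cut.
Max flow = 7, Min cut edges: (9,10)

Maximum flow: 7
Minimum cut: (9,10)
Partition: S = [0, 1, 2, 3, 4, 5, 6, 7, 8, 9], T = [10]

Max-flow min-cut theorem verified: both equal 7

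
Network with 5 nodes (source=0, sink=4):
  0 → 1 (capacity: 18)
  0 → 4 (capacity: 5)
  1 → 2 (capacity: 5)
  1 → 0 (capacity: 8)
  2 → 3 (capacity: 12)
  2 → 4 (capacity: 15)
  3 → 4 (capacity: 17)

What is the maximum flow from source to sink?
Maximum flow = 10

Max flow: 10

Flow assignment:
  0 → 1: 5/18
  0 → 4: 5/5
  1 → 2: 5/5
  2 → 4: 5/15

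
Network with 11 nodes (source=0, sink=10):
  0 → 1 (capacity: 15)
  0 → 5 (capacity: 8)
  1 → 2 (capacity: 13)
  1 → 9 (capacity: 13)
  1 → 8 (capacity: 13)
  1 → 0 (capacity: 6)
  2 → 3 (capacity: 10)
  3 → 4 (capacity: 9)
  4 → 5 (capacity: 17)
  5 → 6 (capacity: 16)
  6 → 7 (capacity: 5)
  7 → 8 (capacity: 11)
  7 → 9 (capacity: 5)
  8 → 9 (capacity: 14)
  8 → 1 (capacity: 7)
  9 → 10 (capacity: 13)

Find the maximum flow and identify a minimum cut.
Max flow = 13, Min cut edges: (9,10)

Maximum flow: 13
Minimum cut: (9,10)
Partition: S = [0, 1, 2, 3, 4, 5, 6, 7, 8, 9], T = [10]

Max-flow min-cut theorem verified: both equal 13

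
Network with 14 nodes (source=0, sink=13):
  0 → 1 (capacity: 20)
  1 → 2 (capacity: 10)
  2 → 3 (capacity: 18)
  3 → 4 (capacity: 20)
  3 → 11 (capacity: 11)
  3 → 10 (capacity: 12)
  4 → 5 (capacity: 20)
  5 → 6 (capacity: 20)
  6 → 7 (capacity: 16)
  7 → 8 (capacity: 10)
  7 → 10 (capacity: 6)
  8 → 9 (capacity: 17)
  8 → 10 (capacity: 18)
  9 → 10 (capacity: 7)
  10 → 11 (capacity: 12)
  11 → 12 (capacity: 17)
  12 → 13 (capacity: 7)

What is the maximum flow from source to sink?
Maximum flow = 7

Max flow: 7

Flow assignment:
  0 → 1: 7/20
  1 → 2: 7/10
  2 → 3: 7/18
  3 → 11: 7/11
  11 → 12: 7/17
  12 → 13: 7/7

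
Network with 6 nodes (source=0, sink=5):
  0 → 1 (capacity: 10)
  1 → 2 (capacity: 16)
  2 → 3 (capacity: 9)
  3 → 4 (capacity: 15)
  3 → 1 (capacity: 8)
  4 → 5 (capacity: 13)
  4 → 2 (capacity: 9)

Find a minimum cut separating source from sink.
Min cut value = 9, edges: (2,3)

Min cut value: 9
Partition: S = [0, 1, 2], T = [3, 4, 5]
Cut edges: (2,3)

By max-flow min-cut theorem, max flow = min cut = 9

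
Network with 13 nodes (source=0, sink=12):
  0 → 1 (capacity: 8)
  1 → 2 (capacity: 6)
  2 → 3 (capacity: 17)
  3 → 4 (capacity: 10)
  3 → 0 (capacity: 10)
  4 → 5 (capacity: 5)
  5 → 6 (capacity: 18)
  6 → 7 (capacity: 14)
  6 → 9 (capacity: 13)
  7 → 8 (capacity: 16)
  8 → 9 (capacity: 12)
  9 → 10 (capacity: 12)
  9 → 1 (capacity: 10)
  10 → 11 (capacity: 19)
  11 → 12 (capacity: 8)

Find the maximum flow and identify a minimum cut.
Max flow = 5, Min cut edges: (4,5)

Maximum flow: 5
Minimum cut: (4,5)
Partition: S = [0, 1, 2, 3, 4], T = [5, 6, 7, 8, 9, 10, 11, 12]

Max-flow min-cut theorem verified: both equal 5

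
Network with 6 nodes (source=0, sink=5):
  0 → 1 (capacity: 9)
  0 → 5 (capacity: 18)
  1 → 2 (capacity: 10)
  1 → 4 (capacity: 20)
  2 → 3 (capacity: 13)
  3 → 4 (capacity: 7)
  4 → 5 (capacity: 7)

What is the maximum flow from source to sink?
Maximum flow = 25

Max flow: 25

Flow assignment:
  0 → 1: 7/9
  0 → 5: 18/18
  1 → 4: 7/20
  4 → 5: 7/7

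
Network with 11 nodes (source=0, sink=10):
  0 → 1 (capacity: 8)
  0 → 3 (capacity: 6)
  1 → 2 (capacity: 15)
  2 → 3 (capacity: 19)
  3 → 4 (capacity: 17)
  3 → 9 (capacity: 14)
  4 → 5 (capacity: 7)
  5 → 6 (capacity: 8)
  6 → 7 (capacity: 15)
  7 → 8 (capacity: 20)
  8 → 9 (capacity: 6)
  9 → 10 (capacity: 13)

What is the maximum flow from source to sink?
Maximum flow = 13

Max flow: 13

Flow assignment:
  0 → 1: 8/8
  0 → 3: 5/6
  1 → 2: 8/15
  2 → 3: 8/19
  3 → 9: 13/14
  9 → 10: 13/13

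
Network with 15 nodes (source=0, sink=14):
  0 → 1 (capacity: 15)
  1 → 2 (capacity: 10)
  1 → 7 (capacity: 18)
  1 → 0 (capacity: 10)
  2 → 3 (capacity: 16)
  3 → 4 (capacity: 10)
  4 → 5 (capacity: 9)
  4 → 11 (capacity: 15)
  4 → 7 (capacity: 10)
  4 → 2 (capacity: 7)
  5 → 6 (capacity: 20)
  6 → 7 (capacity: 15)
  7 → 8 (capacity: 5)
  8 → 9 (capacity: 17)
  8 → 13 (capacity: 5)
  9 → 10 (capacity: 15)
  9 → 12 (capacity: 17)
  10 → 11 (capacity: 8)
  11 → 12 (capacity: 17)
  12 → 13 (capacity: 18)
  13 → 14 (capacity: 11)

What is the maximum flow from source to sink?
Maximum flow = 11

Max flow: 11

Flow assignment:
  0 → 1: 11/15
  1 → 2: 10/10
  1 → 7: 1/18
  2 → 3: 10/16
  3 → 4: 10/10
  4 → 11: 10/15
  7 → 8: 1/5
  8 → 13: 1/5
  11 → 12: 10/17
  12 → 13: 10/18
  13 → 14: 11/11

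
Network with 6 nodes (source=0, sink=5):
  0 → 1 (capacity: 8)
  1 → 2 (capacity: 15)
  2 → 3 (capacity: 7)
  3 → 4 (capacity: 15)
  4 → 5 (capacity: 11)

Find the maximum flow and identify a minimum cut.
Max flow = 7, Min cut edges: (2,3)

Maximum flow: 7
Minimum cut: (2,3)
Partition: S = [0, 1, 2], T = [3, 4, 5]

Max-flow min-cut theorem verified: both equal 7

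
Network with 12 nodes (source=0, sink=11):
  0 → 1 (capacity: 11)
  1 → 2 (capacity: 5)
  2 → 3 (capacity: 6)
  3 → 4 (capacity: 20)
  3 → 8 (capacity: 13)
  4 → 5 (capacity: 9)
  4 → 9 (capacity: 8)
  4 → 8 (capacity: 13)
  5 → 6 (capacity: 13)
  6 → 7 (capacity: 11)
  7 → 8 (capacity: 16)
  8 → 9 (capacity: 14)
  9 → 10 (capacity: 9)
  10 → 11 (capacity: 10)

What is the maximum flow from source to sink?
Maximum flow = 5

Max flow: 5

Flow assignment:
  0 → 1: 5/11
  1 → 2: 5/5
  2 → 3: 5/6
  3 → 4: 5/20
  4 → 9: 5/8
  9 → 10: 5/9
  10 → 11: 5/10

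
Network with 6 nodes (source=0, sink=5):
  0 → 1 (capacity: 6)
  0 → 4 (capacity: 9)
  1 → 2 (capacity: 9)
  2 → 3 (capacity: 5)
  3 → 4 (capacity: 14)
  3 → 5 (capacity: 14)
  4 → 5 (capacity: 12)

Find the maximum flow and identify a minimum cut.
Max flow = 14, Min cut edges: (0,4), (2,3)

Maximum flow: 14
Minimum cut: (0,4), (2,3)
Partition: S = [0, 1, 2], T = [3, 4, 5]

Max-flow min-cut theorem verified: both equal 14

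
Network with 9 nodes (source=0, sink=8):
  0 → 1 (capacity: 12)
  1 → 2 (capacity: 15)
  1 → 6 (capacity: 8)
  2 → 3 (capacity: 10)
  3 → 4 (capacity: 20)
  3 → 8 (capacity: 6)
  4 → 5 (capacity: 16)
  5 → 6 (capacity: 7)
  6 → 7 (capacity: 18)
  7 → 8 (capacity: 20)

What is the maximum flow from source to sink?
Maximum flow = 12

Max flow: 12

Flow assignment:
  0 → 1: 12/12
  1 → 2: 6/15
  1 → 6: 6/8
  2 → 3: 6/10
  3 → 8: 6/6
  6 → 7: 6/18
  7 → 8: 6/20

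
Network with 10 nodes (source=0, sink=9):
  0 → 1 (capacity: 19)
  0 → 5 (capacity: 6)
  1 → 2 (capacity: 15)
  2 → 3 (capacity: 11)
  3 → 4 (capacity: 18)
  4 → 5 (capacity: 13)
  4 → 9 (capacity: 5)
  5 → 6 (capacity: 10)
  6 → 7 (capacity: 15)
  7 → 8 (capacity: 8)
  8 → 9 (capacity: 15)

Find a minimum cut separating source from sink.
Min cut value = 13, edges: (4,9), (7,8)

Min cut value: 13
Partition: S = [0, 1, 2, 3, 4, 5, 6, 7], T = [8, 9]
Cut edges: (4,9), (7,8)

By max-flow min-cut theorem, max flow = min cut = 13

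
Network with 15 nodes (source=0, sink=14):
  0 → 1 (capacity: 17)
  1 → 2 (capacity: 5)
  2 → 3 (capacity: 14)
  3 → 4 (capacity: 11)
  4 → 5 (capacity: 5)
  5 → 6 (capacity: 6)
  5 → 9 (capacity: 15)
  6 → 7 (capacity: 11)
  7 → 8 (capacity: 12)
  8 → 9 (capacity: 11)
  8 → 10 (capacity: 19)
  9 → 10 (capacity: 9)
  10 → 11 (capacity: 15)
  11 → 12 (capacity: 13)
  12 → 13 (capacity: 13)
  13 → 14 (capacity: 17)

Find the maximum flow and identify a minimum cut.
Max flow = 5, Min cut edges: (4,5)

Maximum flow: 5
Minimum cut: (4,5)
Partition: S = [0, 1, 2, 3, 4], T = [5, 6, 7, 8, 9, 10, 11, 12, 13, 14]

Max-flow min-cut theorem verified: both equal 5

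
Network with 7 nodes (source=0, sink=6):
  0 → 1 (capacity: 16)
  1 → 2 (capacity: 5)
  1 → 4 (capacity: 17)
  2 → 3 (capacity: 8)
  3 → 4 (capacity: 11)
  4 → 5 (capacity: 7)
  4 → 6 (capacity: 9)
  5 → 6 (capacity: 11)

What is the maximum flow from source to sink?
Maximum flow = 16

Max flow: 16

Flow assignment:
  0 → 1: 16/16
  1 → 4: 16/17
  4 → 5: 7/7
  4 → 6: 9/9
  5 → 6: 7/11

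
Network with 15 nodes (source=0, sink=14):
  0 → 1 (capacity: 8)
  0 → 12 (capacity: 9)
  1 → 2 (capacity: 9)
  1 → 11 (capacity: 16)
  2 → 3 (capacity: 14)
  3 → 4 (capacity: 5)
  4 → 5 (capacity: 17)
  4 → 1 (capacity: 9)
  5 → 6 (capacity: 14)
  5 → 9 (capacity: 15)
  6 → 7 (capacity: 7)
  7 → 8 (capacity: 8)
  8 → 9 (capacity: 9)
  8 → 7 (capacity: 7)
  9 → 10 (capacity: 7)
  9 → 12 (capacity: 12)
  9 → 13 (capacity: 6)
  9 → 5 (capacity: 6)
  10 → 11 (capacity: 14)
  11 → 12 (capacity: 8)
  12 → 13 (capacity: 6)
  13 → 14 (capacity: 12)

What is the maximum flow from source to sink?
Maximum flow = 11

Max flow: 11

Flow assignment:
  0 → 1: 5/8
  0 → 12: 6/9
  1 → 2: 5/9
  2 → 3: 5/14
  3 → 4: 5/5
  4 → 5: 5/17
  5 → 9: 5/15
  9 → 13: 5/6
  12 → 13: 6/6
  13 → 14: 11/12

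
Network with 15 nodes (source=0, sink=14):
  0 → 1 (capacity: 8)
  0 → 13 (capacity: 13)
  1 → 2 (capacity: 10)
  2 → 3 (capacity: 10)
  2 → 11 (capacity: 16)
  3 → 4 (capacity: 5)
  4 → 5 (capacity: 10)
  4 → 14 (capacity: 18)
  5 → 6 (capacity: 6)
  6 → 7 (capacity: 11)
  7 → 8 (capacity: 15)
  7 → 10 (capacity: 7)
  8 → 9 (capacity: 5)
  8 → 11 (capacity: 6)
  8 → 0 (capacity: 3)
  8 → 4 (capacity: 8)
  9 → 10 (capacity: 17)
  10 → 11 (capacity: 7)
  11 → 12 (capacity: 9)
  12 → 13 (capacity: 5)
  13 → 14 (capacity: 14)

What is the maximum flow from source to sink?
Maximum flow = 19

Max flow: 19

Flow assignment:
  0 → 1: 8/8
  0 → 13: 11/13
  1 → 2: 8/10
  2 → 3: 5/10
  2 → 11: 3/16
  3 → 4: 5/5
  4 → 14: 5/18
  11 → 12: 3/9
  12 → 13: 3/5
  13 → 14: 14/14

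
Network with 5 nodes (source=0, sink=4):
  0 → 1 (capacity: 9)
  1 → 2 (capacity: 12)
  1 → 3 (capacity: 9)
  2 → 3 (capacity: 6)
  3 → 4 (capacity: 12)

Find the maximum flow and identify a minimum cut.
Max flow = 9, Min cut edges: (0,1)

Maximum flow: 9
Minimum cut: (0,1)
Partition: S = [0], T = [1, 2, 3, 4]

Max-flow min-cut theorem verified: both equal 9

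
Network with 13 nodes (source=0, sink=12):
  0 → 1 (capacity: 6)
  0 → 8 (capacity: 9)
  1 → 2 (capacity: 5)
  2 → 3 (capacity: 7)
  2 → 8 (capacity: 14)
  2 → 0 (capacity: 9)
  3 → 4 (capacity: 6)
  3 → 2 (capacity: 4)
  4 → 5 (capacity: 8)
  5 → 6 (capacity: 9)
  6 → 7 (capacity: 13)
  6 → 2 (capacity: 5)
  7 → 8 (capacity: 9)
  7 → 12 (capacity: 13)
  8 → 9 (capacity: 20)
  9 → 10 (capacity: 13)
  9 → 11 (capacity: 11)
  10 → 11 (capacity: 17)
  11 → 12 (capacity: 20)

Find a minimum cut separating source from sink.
Min cut value = 14, edges: (0,8), (1,2)

Min cut value: 14
Partition: S = [0, 1], T = [2, 3, 4, 5, 6, 7, 8, 9, 10, 11, 12]
Cut edges: (0,8), (1,2)

By max-flow min-cut theorem, max flow = min cut = 14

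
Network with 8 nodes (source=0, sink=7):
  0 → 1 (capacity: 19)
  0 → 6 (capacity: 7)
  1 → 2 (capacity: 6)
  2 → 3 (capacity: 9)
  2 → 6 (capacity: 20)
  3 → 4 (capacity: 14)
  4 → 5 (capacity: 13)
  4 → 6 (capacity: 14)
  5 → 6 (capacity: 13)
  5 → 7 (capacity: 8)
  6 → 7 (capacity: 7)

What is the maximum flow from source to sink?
Maximum flow = 13

Max flow: 13

Flow assignment:
  0 → 1: 6/19
  0 → 6: 7/7
  1 → 2: 6/6
  2 → 3: 6/9
  3 → 4: 6/14
  4 → 5: 6/13
  5 → 7: 6/8
  6 → 7: 7/7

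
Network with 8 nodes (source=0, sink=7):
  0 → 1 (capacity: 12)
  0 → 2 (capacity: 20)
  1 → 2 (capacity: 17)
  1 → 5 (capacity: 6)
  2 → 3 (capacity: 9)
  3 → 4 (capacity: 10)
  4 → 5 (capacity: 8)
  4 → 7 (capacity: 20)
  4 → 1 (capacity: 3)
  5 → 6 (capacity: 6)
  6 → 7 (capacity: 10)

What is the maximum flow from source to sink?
Maximum flow = 15

Max flow: 15

Flow assignment:
  0 → 1: 6/12
  0 → 2: 9/20
  1 → 5: 6/6
  2 → 3: 9/9
  3 → 4: 9/10
  4 → 7: 9/20
  5 → 6: 6/6
  6 → 7: 6/10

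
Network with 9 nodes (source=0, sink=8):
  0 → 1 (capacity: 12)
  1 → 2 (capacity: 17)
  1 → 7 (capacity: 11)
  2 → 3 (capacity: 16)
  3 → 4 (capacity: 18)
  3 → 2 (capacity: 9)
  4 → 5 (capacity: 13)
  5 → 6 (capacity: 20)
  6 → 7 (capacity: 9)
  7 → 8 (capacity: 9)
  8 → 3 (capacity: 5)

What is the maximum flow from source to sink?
Maximum flow = 9

Max flow: 9

Flow assignment:
  0 → 1: 9/12
  1 → 2: 1/17
  1 → 7: 8/11
  2 → 3: 1/16
  3 → 4: 1/18
  4 → 5: 1/13
  5 → 6: 1/20
  6 → 7: 1/9
  7 → 8: 9/9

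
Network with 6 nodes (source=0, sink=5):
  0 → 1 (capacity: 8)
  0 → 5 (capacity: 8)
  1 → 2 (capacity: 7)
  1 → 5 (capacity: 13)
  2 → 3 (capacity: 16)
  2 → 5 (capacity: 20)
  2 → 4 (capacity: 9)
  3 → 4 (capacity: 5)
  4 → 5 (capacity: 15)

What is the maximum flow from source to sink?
Maximum flow = 16

Max flow: 16

Flow assignment:
  0 → 1: 8/8
  0 → 5: 8/8
  1 → 5: 8/13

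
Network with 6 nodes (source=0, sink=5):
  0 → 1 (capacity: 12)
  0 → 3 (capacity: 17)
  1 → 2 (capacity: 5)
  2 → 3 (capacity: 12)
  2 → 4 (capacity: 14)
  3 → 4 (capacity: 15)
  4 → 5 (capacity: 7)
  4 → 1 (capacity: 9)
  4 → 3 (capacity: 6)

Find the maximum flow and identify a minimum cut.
Max flow = 7, Min cut edges: (4,5)

Maximum flow: 7
Minimum cut: (4,5)
Partition: S = [0, 1, 2, 3, 4], T = [5]

Max-flow min-cut theorem verified: both equal 7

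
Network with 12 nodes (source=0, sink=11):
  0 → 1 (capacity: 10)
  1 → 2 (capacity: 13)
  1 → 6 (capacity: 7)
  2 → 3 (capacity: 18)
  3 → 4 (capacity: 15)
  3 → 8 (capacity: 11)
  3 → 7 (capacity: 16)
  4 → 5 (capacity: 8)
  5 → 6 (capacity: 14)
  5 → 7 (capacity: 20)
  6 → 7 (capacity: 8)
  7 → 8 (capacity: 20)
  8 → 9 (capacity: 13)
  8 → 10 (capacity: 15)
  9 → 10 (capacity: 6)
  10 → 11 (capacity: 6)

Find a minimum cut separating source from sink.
Min cut value = 6, edges: (10,11)

Min cut value: 6
Partition: S = [0, 1, 2, 3, 4, 5, 6, 7, 8, 9, 10], T = [11]
Cut edges: (10,11)

By max-flow min-cut theorem, max flow = min cut = 6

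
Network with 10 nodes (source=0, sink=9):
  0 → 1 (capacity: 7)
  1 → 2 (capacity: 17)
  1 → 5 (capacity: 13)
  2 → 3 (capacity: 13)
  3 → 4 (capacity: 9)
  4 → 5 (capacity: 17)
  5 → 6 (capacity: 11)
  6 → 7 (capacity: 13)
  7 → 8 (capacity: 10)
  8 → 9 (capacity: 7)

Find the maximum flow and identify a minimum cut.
Max flow = 7, Min cut edges: (8,9)

Maximum flow: 7
Minimum cut: (8,9)
Partition: S = [0, 1, 2, 3, 4, 5, 6, 7, 8], T = [9]

Max-flow min-cut theorem verified: both equal 7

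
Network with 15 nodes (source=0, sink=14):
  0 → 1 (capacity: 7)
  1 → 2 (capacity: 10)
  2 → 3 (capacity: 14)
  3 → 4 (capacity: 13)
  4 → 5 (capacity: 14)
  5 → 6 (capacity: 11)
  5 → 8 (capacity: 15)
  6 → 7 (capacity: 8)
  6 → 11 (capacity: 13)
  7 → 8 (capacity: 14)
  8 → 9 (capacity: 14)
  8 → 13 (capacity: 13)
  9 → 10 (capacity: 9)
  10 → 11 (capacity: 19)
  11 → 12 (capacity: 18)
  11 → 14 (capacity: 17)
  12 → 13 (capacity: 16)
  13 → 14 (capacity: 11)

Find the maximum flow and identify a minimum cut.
Max flow = 7, Min cut edges: (0,1)

Maximum flow: 7
Minimum cut: (0,1)
Partition: S = [0], T = [1, 2, 3, 4, 5, 6, 7, 8, 9, 10, 11, 12, 13, 14]

Max-flow min-cut theorem verified: both equal 7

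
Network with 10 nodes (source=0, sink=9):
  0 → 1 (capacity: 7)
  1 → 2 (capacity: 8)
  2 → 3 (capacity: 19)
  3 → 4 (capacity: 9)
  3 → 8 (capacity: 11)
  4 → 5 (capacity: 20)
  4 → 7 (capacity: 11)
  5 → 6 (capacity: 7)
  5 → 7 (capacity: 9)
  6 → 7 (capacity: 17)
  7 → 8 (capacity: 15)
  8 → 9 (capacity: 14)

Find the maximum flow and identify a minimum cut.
Max flow = 7, Min cut edges: (0,1)

Maximum flow: 7
Minimum cut: (0,1)
Partition: S = [0], T = [1, 2, 3, 4, 5, 6, 7, 8, 9]

Max-flow min-cut theorem verified: both equal 7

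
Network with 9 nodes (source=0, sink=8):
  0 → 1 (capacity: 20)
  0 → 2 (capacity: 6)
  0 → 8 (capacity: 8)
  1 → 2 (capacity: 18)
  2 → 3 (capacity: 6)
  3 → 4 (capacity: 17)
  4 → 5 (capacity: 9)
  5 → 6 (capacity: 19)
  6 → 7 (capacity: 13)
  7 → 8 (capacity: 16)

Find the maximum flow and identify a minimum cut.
Max flow = 14, Min cut edges: (0,8), (2,3)

Maximum flow: 14
Minimum cut: (0,8), (2,3)
Partition: S = [0, 1, 2], T = [3, 4, 5, 6, 7, 8]

Max-flow min-cut theorem verified: both equal 14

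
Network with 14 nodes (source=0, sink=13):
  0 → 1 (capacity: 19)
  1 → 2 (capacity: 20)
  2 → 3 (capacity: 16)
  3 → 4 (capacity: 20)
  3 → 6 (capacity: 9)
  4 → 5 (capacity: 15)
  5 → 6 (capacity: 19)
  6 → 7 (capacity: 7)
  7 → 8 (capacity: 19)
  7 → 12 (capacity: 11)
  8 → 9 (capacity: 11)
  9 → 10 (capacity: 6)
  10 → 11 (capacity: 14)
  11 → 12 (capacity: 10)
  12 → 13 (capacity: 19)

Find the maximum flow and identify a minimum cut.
Max flow = 7, Min cut edges: (6,7)

Maximum flow: 7
Minimum cut: (6,7)
Partition: S = [0, 1, 2, 3, 4, 5, 6], T = [7, 8, 9, 10, 11, 12, 13]

Max-flow min-cut theorem verified: both equal 7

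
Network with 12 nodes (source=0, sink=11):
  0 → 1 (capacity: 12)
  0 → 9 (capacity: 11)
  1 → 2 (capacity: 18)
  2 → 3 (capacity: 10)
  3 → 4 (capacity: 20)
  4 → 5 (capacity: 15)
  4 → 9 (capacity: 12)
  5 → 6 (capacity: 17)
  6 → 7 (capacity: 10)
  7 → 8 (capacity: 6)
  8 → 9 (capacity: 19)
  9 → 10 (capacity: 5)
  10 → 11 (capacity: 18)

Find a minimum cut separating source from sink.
Min cut value = 5, edges: (9,10)

Min cut value: 5
Partition: S = [0, 1, 2, 3, 4, 5, 6, 7, 8, 9], T = [10, 11]
Cut edges: (9,10)

By max-flow min-cut theorem, max flow = min cut = 5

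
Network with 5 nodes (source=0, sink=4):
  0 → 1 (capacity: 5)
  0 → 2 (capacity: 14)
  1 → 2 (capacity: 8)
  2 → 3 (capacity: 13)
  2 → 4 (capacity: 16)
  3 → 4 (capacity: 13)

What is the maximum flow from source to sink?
Maximum flow = 19

Max flow: 19

Flow assignment:
  0 → 1: 5/5
  0 → 2: 14/14
  1 → 2: 5/8
  2 → 3: 3/13
  2 → 4: 16/16
  3 → 4: 3/13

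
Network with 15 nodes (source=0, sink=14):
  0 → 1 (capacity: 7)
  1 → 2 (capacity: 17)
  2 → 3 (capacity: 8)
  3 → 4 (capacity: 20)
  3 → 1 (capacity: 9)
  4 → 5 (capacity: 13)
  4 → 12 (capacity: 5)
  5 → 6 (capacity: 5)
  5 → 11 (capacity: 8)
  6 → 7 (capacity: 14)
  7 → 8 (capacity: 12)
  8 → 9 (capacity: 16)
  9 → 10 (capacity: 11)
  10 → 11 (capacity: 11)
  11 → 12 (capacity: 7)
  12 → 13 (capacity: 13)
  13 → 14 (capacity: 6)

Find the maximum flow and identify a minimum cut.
Max flow = 6, Min cut edges: (13,14)

Maximum flow: 6
Minimum cut: (13,14)
Partition: S = [0, 1, 2, 3, 4, 5, 6, 7, 8, 9, 10, 11, 12, 13], T = [14]

Max-flow min-cut theorem verified: both equal 6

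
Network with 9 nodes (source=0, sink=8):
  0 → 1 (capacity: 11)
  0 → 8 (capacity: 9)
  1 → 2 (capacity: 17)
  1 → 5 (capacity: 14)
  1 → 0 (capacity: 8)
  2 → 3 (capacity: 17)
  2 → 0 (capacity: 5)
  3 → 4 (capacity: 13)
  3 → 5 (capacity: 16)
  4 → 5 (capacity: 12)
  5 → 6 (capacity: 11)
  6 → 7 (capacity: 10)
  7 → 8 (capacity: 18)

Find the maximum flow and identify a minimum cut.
Max flow = 19, Min cut edges: (0,8), (6,7)

Maximum flow: 19
Minimum cut: (0,8), (6,7)
Partition: S = [0, 1, 2, 3, 4, 5, 6], T = [7, 8]

Max-flow min-cut theorem verified: both equal 19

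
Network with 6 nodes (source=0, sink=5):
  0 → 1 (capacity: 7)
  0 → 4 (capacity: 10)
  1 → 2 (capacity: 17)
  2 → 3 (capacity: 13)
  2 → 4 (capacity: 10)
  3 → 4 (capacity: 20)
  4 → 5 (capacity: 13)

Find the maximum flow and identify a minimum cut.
Max flow = 13, Min cut edges: (4,5)

Maximum flow: 13
Minimum cut: (4,5)
Partition: S = [0, 1, 2, 3, 4], T = [5]

Max-flow min-cut theorem verified: both equal 13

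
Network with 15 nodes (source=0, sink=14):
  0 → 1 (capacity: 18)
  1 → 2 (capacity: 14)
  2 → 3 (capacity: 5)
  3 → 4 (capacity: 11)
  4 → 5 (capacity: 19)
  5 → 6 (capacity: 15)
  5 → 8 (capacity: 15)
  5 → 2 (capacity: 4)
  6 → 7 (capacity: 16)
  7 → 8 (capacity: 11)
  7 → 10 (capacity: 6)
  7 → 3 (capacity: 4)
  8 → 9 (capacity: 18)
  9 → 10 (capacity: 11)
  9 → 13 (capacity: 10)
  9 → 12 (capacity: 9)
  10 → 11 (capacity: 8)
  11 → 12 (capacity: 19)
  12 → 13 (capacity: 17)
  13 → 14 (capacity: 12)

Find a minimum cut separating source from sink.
Min cut value = 5, edges: (2,3)

Min cut value: 5
Partition: S = [0, 1, 2], T = [3, 4, 5, 6, 7, 8, 9, 10, 11, 12, 13, 14]
Cut edges: (2,3)

By max-flow min-cut theorem, max flow = min cut = 5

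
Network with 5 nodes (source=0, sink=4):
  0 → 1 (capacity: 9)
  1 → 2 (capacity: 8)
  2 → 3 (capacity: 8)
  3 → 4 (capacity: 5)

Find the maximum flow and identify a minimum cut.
Max flow = 5, Min cut edges: (3,4)

Maximum flow: 5
Minimum cut: (3,4)
Partition: S = [0, 1, 2, 3], T = [4]

Max-flow min-cut theorem verified: both equal 5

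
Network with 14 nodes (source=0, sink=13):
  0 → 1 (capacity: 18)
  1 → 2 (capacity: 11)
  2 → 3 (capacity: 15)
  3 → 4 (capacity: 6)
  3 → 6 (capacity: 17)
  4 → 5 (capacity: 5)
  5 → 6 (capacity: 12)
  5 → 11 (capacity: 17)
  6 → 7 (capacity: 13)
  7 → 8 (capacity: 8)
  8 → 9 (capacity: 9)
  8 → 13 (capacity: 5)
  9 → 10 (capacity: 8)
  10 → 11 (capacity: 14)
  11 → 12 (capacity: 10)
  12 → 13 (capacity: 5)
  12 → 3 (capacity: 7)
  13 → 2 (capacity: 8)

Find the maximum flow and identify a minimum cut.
Max flow = 10, Min cut edges: (8,13), (12,13)

Maximum flow: 10
Minimum cut: (8,13), (12,13)
Partition: S = [0, 1, 2, 3, 4, 5, 6, 7, 8, 9, 10, 11, 12], T = [13]

Max-flow min-cut theorem verified: both equal 10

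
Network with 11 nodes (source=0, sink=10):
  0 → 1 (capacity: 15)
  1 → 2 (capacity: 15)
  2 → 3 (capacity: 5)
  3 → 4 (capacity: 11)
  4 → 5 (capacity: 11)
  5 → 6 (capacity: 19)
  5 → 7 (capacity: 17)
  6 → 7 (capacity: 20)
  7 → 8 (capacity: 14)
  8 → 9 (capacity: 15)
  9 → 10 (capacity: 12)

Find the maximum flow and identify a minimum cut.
Max flow = 5, Min cut edges: (2,3)

Maximum flow: 5
Minimum cut: (2,3)
Partition: S = [0, 1, 2], T = [3, 4, 5, 6, 7, 8, 9, 10]

Max-flow min-cut theorem verified: both equal 5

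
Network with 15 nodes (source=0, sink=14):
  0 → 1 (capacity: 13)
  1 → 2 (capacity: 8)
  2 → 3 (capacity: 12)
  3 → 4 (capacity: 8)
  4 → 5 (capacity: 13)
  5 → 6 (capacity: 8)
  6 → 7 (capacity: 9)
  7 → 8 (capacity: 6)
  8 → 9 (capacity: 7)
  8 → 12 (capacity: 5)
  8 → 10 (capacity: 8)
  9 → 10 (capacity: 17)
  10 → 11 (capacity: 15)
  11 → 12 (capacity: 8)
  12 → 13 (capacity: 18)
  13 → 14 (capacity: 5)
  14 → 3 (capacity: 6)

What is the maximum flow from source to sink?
Maximum flow = 5

Max flow: 5

Flow assignment:
  0 → 1: 5/13
  1 → 2: 5/8
  2 → 3: 5/12
  3 → 4: 5/8
  4 → 5: 5/13
  5 → 6: 5/8
  6 → 7: 5/9
  7 → 8: 5/6
  8 → 12: 4/5
  8 → 10: 1/8
  10 → 11: 1/15
  11 → 12: 1/8
  12 → 13: 5/18
  13 → 14: 5/5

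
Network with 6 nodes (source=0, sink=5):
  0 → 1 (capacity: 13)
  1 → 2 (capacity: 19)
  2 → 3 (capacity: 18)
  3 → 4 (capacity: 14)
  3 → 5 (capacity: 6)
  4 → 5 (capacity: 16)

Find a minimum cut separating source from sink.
Min cut value = 13, edges: (0,1)

Min cut value: 13
Partition: S = [0], T = [1, 2, 3, 4, 5]
Cut edges: (0,1)

By max-flow min-cut theorem, max flow = min cut = 13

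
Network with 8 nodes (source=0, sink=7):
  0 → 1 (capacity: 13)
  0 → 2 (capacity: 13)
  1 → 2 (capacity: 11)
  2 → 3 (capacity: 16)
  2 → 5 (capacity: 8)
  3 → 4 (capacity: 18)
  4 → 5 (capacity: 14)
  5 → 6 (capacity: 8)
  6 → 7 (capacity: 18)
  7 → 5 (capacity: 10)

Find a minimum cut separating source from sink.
Min cut value = 8, edges: (5,6)

Min cut value: 8
Partition: S = [0, 1, 2, 3, 4, 5], T = [6, 7]
Cut edges: (5,6)

By max-flow min-cut theorem, max flow = min cut = 8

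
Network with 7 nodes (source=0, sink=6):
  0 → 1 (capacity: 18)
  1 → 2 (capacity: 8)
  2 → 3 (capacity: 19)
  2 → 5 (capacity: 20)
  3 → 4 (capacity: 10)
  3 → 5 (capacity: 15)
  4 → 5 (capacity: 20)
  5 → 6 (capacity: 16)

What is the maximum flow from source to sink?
Maximum flow = 8

Max flow: 8

Flow assignment:
  0 → 1: 8/18
  1 → 2: 8/8
  2 → 5: 8/20
  5 → 6: 8/16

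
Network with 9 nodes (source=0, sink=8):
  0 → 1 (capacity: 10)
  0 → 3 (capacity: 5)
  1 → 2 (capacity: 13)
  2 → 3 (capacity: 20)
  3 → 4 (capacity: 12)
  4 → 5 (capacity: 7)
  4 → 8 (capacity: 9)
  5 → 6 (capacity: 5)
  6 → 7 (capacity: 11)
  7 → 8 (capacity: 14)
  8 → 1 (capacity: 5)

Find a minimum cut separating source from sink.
Min cut value = 12, edges: (3,4)

Min cut value: 12
Partition: S = [0, 1, 2, 3], T = [4, 5, 6, 7, 8]
Cut edges: (3,4)

By max-flow min-cut theorem, max flow = min cut = 12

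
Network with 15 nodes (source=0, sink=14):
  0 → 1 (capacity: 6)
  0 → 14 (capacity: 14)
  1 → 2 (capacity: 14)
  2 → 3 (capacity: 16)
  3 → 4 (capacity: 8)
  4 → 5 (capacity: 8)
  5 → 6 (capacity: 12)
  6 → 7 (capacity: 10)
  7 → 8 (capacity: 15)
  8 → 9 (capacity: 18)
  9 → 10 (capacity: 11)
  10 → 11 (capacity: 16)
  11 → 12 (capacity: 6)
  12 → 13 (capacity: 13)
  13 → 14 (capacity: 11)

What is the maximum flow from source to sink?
Maximum flow = 20

Max flow: 20

Flow assignment:
  0 → 1: 6/6
  0 → 14: 14/14
  1 → 2: 6/14
  2 → 3: 6/16
  3 → 4: 6/8
  4 → 5: 6/8
  5 → 6: 6/12
  6 → 7: 6/10
  7 → 8: 6/15
  8 → 9: 6/18
  9 → 10: 6/11
  10 → 11: 6/16
  11 → 12: 6/6
  12 → 13: 6/13
  13 → 14: 6/11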